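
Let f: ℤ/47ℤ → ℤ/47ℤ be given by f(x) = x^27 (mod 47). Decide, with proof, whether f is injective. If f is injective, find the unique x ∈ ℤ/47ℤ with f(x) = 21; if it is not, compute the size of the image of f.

Since 47 is prime, the nonzero elements of ℤ/47ℤ form a cyclic group of order 46.
As gcd(27, 46) = 1, raising to the 27th power is a bijection on this group: if x_1^27 ≡ x_2^27 then (x_1x_2^{−1})^27 = 1, and the only element of order dividing gcd(27, 46) = 1 is 1, so x_1 = x_2.
With f(0) = 0 this makes f injective on all of ℤ/47ℤ, hence bijective (finite equal-size domain and codomain). In particular f is injective.
Since f is injective, we find the preimage of 21. The inverse of x ↦ x^27 on (ℤ/47ℤ)^× is x ↦ x^29, because 27·29 = 783 = 17·46 + 1 ≡ 1 (mod 46) and x^{46} = 1 for x ≠ 0 (Fermat). So f⁻¹(21) = 21^29 mod 47.
Repeated squaring mod 47: 21^1 ≡ 21, 21^2 ≡ 21² = 441 ≡ 18, 21^4 ≡ 18² = 324 ≡ 42, 21^8 ≡ 42² = 1764 ≡ 25, 21^16 ≡ 25² = 625 ≡ 14. Since 29 = 16 + 8 + 4 + 1, 21^29 ≡ 14·25·42·21: 14·25 = 350 ≡ 21, then 21·42 = 882 ≡ 36, then 36·21 = 756 ≡ 4. So 21^29 ≡ 4 (mod 47).
Hence f⁻¹(21) = 4.

4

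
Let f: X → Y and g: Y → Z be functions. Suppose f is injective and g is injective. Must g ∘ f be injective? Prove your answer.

injective

Suppose (g ∘ f)(s) = (g ∘ f)(t), i.e. g(f(s)) = g(f(t)).
Since g is injective, f(s) = f(t). Since f is injective, s = t. Therefore g ∘ f is injective.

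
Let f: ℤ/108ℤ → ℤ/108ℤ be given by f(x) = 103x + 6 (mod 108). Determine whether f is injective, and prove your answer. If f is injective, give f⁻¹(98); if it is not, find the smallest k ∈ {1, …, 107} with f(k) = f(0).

Suppose f(s) = f(t) in ℤ/108ℤ. Then 103s + 6 ≡ 103t + 6 (mod 108), hence 103(s − t) ≡ 0 (mod 108).
Since gcd(103, 108) = 1, 103 is invertible modulo 108, thus s − t ≡ 0 (mod 108), i.e. s = t.
Thus f is injective.
We now compute 103⁻¹ mod 108 explicitly. Euclid's algorithm: 108 = 1·103 + 5, 103 = 20·5 + 3, 5 = 1·3 + 2, 3 = 1·2 + 1; back-substituting gives 1 = 43·103 − 41·108, so 103⁻¹ ≡ 43 (mod 108).
Since f is injective, we compute f⁻¹(98): solve 103x + 6 ≡ 98 (mod 108), i.e. 103x ≡ 92 (mod 108).
Multiplying by 103⁻¹ = 43 gives x ≡ 43·92 = 3956 = 36·108 + 68 ≡ 68 (mod 108).
Check: f(68) = 103·68 + 6 = 7010 = 64·108 + 98 ≡ 98 (mod 108).

68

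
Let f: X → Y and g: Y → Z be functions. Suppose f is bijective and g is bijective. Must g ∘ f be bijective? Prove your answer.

bijective

Injectivity: if g(f(x_1)) = g(f(x_2)) then f(x_1) = f(x_2) (g injective) so x_1 = x_2 (f injective).
Surjectivity: for c ∈ Z pick b with g(b) = c, then a with f(a) = b; then (g ∘ f)(a) = c.
Thus g ∘ f is bijective.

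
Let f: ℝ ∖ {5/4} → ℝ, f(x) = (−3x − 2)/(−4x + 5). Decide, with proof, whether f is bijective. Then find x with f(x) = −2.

If f(x) = 3/4, cross-multiplying gives −4(−3x − 2) = −3(−4x + 5), which simplifies to 8 = −15 — false.  So 3/4 has no preimage and f is not surjective.
Hence f is not bijective.
Solving f(x) = −2: cross-multiplying gives −3x − 2 = −2(−4x + 5), which rearranges to −11x = −8, so x = 8/11.

8/11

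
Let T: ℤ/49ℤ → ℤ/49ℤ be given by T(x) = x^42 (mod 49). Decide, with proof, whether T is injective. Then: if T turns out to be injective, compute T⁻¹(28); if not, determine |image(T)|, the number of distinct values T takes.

T(1) = 1^42 = 1.
T(2): Repeated squaring mod 49: 2^1 ≡ 2, 2^2 ≡ 2² = 4, 2^4 ≡ 4² = 16, 2^8 ≡ 16² = 256 ≡ 11, 2^16 ≡ 11² = 121 ≡ 23, 2^32 ≡ 23² = 529 ≡ 39. Since 42 = 32 + 8 + 2, 2^42 ≡ 39·11·4: 39·11 = 429 ≡ 37, then 37·4 = 148 ≡ 1. So 2^42 ≡ 1 (mod 49).
So T(1) = T(2) = 1 while 1 ≠ 2, thus T is not injective.
Since T is not injective, we determine |image(T)|. Computing x^42 mod 49 for each x (by repeated squaring, reducing mod 49 at every step), the values T(0), T(1), …, T(48) are: 0, 1, 1, 1, 1, 1, 1, 0, 1, 1, 1, 1, 1, 1, 0, 1, 1, 1, 1, 1, 1, 0, 1, 1, 1, 1, 1, 1, 0, 1, 1, 1, 1, 1, 1, 0, 1, 1, 1, 1, 1, 1, 0, 1, 1, 1, 1, 1, 1.
The distinct values are {0, 1}; there are 2 of them.

2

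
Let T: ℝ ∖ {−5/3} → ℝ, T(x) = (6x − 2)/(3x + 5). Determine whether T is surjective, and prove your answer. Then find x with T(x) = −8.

-19/15

If T(x) = 2, cross-multiplying gives 3(6x − 2) = 6(3x + 5), which simplifies to −6 = 30 — false.  So 2 has no preimage and T is not surjective.
Solving T(x) = −8: cross-multiplying gives 6x − 2 = −8(3x + 5), which rearranges to 30x = −38, so x = −19/15.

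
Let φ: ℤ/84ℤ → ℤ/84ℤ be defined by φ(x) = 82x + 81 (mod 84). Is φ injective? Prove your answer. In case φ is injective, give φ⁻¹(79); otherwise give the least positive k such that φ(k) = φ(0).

Recall: injectivity means: for all x_1, x_2 in the domain, φ(x_1) = φ(x_2) implies x_1 = x_2.
We have gcd(82, 84) = 2 > 1. Taking x_1 = 0 and x_2 = 42: φ(0) = 81 and φ(42) = 82·42 + 81 = 3525 ≡ 81 (mod 84).
So φ(0) = φ(42) while 0 ≠ 42, hence φ is not injective.
Since φ is not injective, we find the least positive k with φ(k) = φ(0): this means 82k ≡ 0 (mod 84), i.e. 84 ∣ 82k. Since gcd(82, 84) = 2, dividing through by 2 this holds exactly when 42 ∣ 41k, and as gcd(41, 42) = 1, exactly when 42 ∣ k.
The smallest positive such k is 42.

42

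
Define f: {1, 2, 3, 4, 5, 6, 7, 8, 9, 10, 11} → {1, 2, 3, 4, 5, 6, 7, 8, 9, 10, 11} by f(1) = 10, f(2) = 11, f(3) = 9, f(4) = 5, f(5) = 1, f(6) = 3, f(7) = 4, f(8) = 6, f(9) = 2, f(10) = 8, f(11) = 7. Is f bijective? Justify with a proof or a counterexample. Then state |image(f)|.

The values 10, 11, 9, 5, 1, 3, 4, 6, 2, 8, 7 are a permutation of {1, 2, 3, 4, 5, 6, 7, 8, 9, 10, 11}: each element appears exactly once.
So f is injective and surjective, hence bijective.
The image of f is {1, 2, 3, 4, 5, 6, 7, 8, 9, 10, 11}, which has 11 elements.

11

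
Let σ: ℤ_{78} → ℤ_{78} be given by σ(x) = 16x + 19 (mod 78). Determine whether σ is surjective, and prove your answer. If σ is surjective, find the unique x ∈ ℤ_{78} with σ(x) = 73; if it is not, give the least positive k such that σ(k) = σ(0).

39

Since gcd(16, 78) = 2, we have 16x ≡ 0 (mod 2) for all x, so σ(x) ≡ 1 (mod 2).
But 0 ≢ 1 (mod 2), so 0 ∈ ℤ_{78} has no preimage. Hence σ is not surjective.
Since σ is not surjective, we find the least positive k with σ(k) = σ(0): this means 16k ≡ 0 (mod 78), i.e. 78 ∣ 16k. Since gcd(16, 78) = 2, dividing through by 2 this holds exactly when 39 ∣ 8k, and as gcd(8, 39) = 1, exactly when 39 ∣ k.
The smallest positive such k is 39.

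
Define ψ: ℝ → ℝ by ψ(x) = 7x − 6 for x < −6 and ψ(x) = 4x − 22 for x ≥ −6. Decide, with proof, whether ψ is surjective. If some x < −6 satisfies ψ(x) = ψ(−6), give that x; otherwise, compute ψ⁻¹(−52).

-46/7

Both pieces are strictly increasing (slopes 7 and 4), so each is injective on its own interval.
The left piece maps (−∞, −6) onto (−∞, −48); the right piece maps [−6, ∞) onto [−46, ∞).
The union (−∞, −48) ∪ [−46, ∞) omits the interval between −48 and −46; in particular −48 has no preimage. So ψ is not surjective.
Because the two images are disjoint, no x < −6 has ψ(x) = ψ(−6), so we compute ψ⁻¹(−52): −52 lies in (−∞, −48), so solve 7x − 6 = −52: x = (−52 + 6)/7 = −46/7.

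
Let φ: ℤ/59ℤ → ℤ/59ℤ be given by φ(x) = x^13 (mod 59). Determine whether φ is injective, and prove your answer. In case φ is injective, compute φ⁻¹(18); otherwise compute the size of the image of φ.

Since 59 is prime, the nonzero elements of ℤ/59ℤ form a cyclic group of order 58.
As gcd(13, 58) = 1, raising to the 13th power is a bijection on this group: if a^13 ≡ b^13 then (ab^{−1})^13 = 1, and the only element of order dividing gcd(13, 58) = 1 is 1, so a = b.
With φ(0) = 0 this makes φ injective on all of ℤ/59ℤ, hence bijective (finite equal-size domain and codomain). In particular φ is injective.
Since φ is injective, we find the preimage of 18. The inverse of x ↦ x^13 on (ℤ/59ℤ)^× is x ↦ x^9, because 13·9 = 117 = 2·58 + 1 ≡ 1 (mod 58) and x^{58} = 1 for x ≠ 0 (Fermat). So φ⁻¹(18) = 18^9 mod 59.
Repeated squaring mod 59: 18^1 ≡ 18, 18^2 ≡ 18² = 324 ≡ 29, 18^4 ≡ 29² = 841 ≡ 15, 18^8 ≡ 15² = 225 ≡ 48. Since 9 = 8 + 1, 18^9 ≡ 48·18: 48·18 = 864 ≡ 38. So 18^9 ≡ 38 (mod 59).
Hence φ⁻¹(18) = 38.

38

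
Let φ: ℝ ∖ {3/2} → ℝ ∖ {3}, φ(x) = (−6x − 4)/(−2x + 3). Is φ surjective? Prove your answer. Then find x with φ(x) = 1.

For any y ≠ 3, solving y(−2x + 3) = −6x − 4 for x gives a well-defined x ≠ 3/2. So φ is surjective.
Solving φ(x) = 1: cross-multiplying gives −6x − 4 = 1(−2x + 3), which rearranges to −4x = 7, so x = −7/4.

-7/4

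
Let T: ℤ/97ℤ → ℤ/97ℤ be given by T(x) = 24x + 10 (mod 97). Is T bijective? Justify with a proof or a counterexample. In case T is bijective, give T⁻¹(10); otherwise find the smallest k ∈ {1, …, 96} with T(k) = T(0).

0

If T(x_1) = T(x_2), then 24x_1 ≡ 24x_2 (mod 97). Because gcd(24, 97) = 1, we may cancel 24 to get x_1 ≡ x_2 (mod 97).
We now compute 24⁻¹ mod 97 explicitly. Euclid's algorithm: 97 = 4·24 + 1; back-substituting gives 1 = 93·24 − 23·97, so 24⁻¹ ≡ 93 (mod 97).
For any y ∈ ℤ/97ℤ, x = 93(y − 10) mod 97 satisfies T(x) = 24·93(y − 10) + 10 ≡ y (since 24·93 ≡ 1 mod 97). So every y has a preimage.
Thus T is bijective.
Since T is bijective, we find T⁻¹(10): we need 24x ≡ 10 − 10 ≡ 0 (mod 97). Using 24⁻¹ = 93: x ≡ 93·0 = 0, so x = 0.
Check: T(0) = 24·0 + 10 = 10 ≡ 10 (mod 97).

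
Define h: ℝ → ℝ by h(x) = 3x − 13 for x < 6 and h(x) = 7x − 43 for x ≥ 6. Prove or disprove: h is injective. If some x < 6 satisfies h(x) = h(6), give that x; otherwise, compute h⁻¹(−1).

Both pieces are strictly increasing (slopes 3 and 7), so each is injective on its own interval.
The left piece maps (−∞, 6) onto (−∞, 5); the right piece maps [6, ∞) onto [−1, ∞).
These images overlap. In particular h(6) = −1 (right piece), and solving 3x − 13 = −1 on the left piece gives x = 4 < 6.
So h(4) = h(6) with 4 ≠ 6, and h is not injective. This x = 4 is the requested value below 6.

4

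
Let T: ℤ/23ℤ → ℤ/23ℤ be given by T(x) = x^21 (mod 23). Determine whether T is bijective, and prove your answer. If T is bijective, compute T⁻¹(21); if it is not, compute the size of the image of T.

Since 23 is prime, the nonzero elements of ℤ/23ℤ form a cyclic group of order 22.
As gcd(21, 22) = 1, raising to the 21st power is a bijection on this group: if a^21 ≡ b^21 then (ab^{−1})^21 = 1, and the only element of order dividing gcd(21, 22) = 1 is 1, so a = b.
With T(0) = 0 this makes T injective on all of ℤ/23ℤ, hence bijective (finite equal-size domain and codomain). In particular T is bijective.
Since T is bijective, we find the preimage of 21. The inverse of x ↦ x^21 on (ℤ/23ℤ)^× is x ↦ x^21, because 21·21 = 441 = 20·22 + 1 ≡ 1 (mod 22) and x^{22} = 1 for x ≠ 0 (Fermat). So T⁻¹(21) = 21^21 mod 23.
Repeated squaring mod 23: 21^1 ≡ 21, 21^2 ≡ 21² = 441 ≡ 4, 21^4 ≡ 4² = 16, 21^8 ≡ 16² = 256 ≡ 3, 21^16 ≡ 3² = 9. Since 21 = 16 + 4 + 1, 21^21 ≡ 9·16·21: 9·16 = 144 ≡ 6, then 6·21 = 126 ≡ 11. So 21^21 ≡ 11 (mod 23).
Hence T⁻¹(21) = 11.

11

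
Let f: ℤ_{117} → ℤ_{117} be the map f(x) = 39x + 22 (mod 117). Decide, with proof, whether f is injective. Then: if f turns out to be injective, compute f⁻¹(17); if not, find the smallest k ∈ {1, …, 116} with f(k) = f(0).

We have gcd(39, 117) = 39 > 1. Taking a = 0 and b = 3: f(0) = 22 and f(3) = 39·3 + 22 = 139 ≡ 22 (mod 117).
So f(0) = f(3) while 0 ≠ 3, hence f is not injective.
Since f is not injective, we find the least positive k with f(k) = f(0): this means 39k ≡ 0 (mod 117), i.e. 117 ∣ 39k. Since gcd(39, 117) = 39, dividing through by 39 this holds exactly when 3 ∣ k.
The smallest positive such k is 3.

3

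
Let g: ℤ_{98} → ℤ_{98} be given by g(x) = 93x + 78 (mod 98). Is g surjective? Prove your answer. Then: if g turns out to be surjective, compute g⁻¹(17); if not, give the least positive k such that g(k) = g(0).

71

Since gcd(93, 98) = 1, 93 is invertible modulo 98. Euclid's algorithm: 98 = 1·93 + 5, 93 = 18·5 + 3, 5 = 1·3 + 2, 3 = 1·2 + 1; back-substituting gives 1 = 39·93 − 37·98, so 93⁻¹ ≡ 39 (mod 98).
Then y ↦ 39(y − 78) is a two-sided inverse to g, so every y ∈ ℤ_{98} has a preimage.
Therefore g is surjective.
Since g is surjective, we compute g⁻¹(17): solve 93x + 78 ≡ 17 (mod 98), i.e. 93x ≡ 37 (mod 98).
Multiplying by 93⁻¹ = 39 gives x ≡ 39·37 = 1443 = 14·98 + 71 ≡ 71 (mod 98).
Check: g(71) = 93·71 + 78 = 6681 = 68·98 + 17 ≡ 17 (mod 98).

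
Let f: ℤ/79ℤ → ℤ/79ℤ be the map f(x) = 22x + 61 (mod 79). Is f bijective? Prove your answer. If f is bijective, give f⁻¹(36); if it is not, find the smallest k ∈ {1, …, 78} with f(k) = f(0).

By definition, f is injective if f(x_1) = f(x_2) implies x_1 = x_2.
If f(x_1) = f(x_2), then 22x_1 ≡ 22x_2 (mod 79). Because gcd(22, 79) = 1, we may cancel 22 to get x_1 ≡ x_2 (mod 79).
We now compute 22⁻¹ mod 79 explicitly. Euclid's algorithm: 79 = 3·22 + 13, 22 = 1·13 + 9, 13 = 1·9 + 4, 9 = 2·4 + 1; back-substituting gives 1 = 18·22 − 5·79, so 22⁻¹ ≡ 18 (mod 79).
For any y ∈ ℤ/79ℤ, x = 18(y − 61) mod 79 satisfies f(x) = 22·18(y − 61) + 61 ≡ y (since 22·18 ≡ 1 mod 79). So every y has a preimage.
Thus f is bijective.
Since f is bijective, we compute f⁻¹(36): solve 22x + 61 ≡ 36 (mod 79), i.e. 22x ≡ 54 (mod 79).
Multiplying by 22⁻¹ = 18 gives x ≡ 18·54 = 972 = 12·79 + 24 ≡ 24 (mod 79).
Check: f(24) = 22·24 + 61 = 589 = 7·79 + 36 ≡ 36 (mod 79).

24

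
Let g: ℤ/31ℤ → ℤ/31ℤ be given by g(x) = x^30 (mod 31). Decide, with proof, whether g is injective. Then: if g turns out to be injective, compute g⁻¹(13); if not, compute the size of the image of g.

g(1) = 1^30 = 1.
g(2): Repeated squaring mod 31: 2^1 ≡ 2, 2^2 ≡ 2² = 4, 2^4 ≡ 4² = 16, 2^8 ≡ 16² = 256 ≡ 8, 2^16 ≡ 8² = 64 ≡ 2. Since 30 = 16 + 8 + 4 + 2, 2^30 ≡ 2·8·16·4: 2·8 = 16, then 16·16 = 256 ≡ 8, then 8·4 = 32 ≡ 1. So 2^30 ≡ 1 (mod 31).
So g(1) = g(2) = 1 while 1 ≠ 2, thus g is not injective.
Since g is not injective, we determine |image(g)|. Computing x^30 mod 31 for each x (by repeated squaring, reducing mod 31 at every step), the values g(0), g(1), …, g(30) are: 0, 1, 1, 1, 1, 1, 1, 1, 1, 1, 1, 1, 1, 1, 1, 1, 1, 1, 1, 1, 1, 1, 1, 1, 1, 1, 1, 1, 1, 1, 1.
The distinct values are {0, 1}; there are 2 of them.

2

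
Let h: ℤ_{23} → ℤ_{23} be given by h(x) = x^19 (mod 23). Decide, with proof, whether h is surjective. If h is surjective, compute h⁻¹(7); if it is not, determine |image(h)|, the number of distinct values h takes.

Since 23 is prime, the nonzero elements of ℤ_{23} form a cyclic group of order 22.
As gcd(19, 22) = 1, raising to the 19th power is a bijection on this group: if u^19 ≡ v^19 then (uv^{−1})^19 = 1, and the only element of order dividing gcd(19, 22) = 1 is 1, so u = v.
With h(0) = 0 this makes h injective on all of ℤ_{23}, hence bijective (finite equal-size domain and codomain). In particular h is surjective.
Since h is surjective, we find the preimage of 7. The inverse of x ↦ x^19 on (ℤ_{23})^× is x ↦ x^7, because 19·7 = 133 = 6·22 + 1 ≡ 1 (mod 22) and x^{22} = 1 for x ≠ 0 (Fermat). So h⁻¹(7) = 7^7 mod 23.
Repeated squaring mod 23: 7^1 ≡ 7, 7^2 ≡ 7² = 49 ≡ 3, 7^4 ≡ 3² = 9. Since 7 = 4 + 2 + 1, 7^7 ≡ 9·3·7: 9·3 = 27 ≡ 4, then 4·7 = 28 ≡ 5. So 7^7 ≡ 5 (mod 23).
Hence h⁻¹(7) = 5.

5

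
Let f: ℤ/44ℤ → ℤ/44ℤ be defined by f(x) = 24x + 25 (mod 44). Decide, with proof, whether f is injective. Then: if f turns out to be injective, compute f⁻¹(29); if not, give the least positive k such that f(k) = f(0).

By definition, f is injective if f(x_1) = f(x_2) implies x_1 = x_2.
We have gcd(24, 44) = 4 > 1. Taking x_1 = 0 and x_2 = 11: f(0) = 25 and f(11) = 24·11 + 25 = 289 ≡ 25 (mod 44).
So f(0) = f(11) while 0 ≠ 11, therefore f is not injective.
Since f is not injective, we find the least positive k with f(k) = f(0): this means 24k ≡ 0 (mod 44), i.e. 44 ∣ 24k. Since gcd(24, 44) = 4, dividing through by 4 this holds exactly when 11 ∣ 6k, and as gcd(6, 11) = 1, exactly when 11 ∣ k.
The smallest positive such k is 11.

11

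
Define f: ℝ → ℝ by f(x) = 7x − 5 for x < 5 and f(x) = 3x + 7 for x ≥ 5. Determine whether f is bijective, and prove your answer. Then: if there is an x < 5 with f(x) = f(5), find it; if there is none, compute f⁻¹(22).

27/7

Both pieces are strictly increasing (slopes 7 and 3), so each is injective on its own interval.
The left piece maps (−∞, 5) onto (−∞, 30); the right piece maps [5, ∞) onto [22, ∞).
These images overlap. In particular f(5) = 22 (right piece), and solving 7x − 5 = 22 on the left piece gives x = 27/7 < 5.
So f(27/7) = f(5) with 27/7 ≠ 5, and f is not injective, hence not bijective. This x = 27/7 is the requested value below 5.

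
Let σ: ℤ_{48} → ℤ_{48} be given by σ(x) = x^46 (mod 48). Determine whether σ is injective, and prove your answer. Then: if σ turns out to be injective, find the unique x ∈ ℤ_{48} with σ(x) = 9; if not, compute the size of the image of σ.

6

σ(2): Repeated squaring mod 48: 2^1 ≡ 2, 2^2 ≡ 2² = 4, 2^4 ≡ 4² = 16, 2^8 ≡ 16² = 256 ≡ 16, 2^16 ≡ 16² = 256 ≡ 16, 2^32 ≡ 16² = 256 ≡ 16. Since 46 = 32 + 8 + 4 + 2, 2^46 ≡ 16·16·16·4: 16·16 = 256 ≡ 16, then 16·16 = 256 ≡ 16, then 16·4 = 64 ≡ 16. So 2^46 ≡ 16 (mod 48).
σ(4): Repeated squaring mod 48: 4^1 ≡ 4, 4^2 ≡ 4² = 16, 4^4 ≡ 16² = 256 ≡ 16, 4^8 ≡ 16² = 256 ≡ 16, 4^16 ≡ 16² = 256 ≡ 16, 4^32 ≡ 16² = 256 ≡ 16. Since 46 = 32 + 8 + 4 + 2, 4^46 ≡ 16·16·16·16: 16·16 = 256 ≡ 16, then 16·16 = 256 ≡ 16, then 16·16 = 256 ≡ 16. So 4^46 ≡ 16 (mod 48).
So σ(2) = σ(4) = 16 while 2 ≠ 4, therefore σ is not injective.
Since σ is not injective, we determine |image(σ)|. Computing x^46 mod 48 for each x (by repeated squaring, reducing mod 48 at every step), the values σ(0), σ(1), …, σ(47) are: 0, 1, 16, 9, 16, 25, 0, 1, 16, 33, 16, 25, 0, 25, 16, 33, 16, 1, 0, 25, 16, 9, 16, 1, 0, 1, 16, 9, 16, 25, 0, 1, 16, 33, 16, 25, 0, 25, 16, 33, 16, 1, 0, 25, 16, 9, 16, 1.
The distinct values are {0, 1, 9, 16, 25, 33}; there are 6 of them.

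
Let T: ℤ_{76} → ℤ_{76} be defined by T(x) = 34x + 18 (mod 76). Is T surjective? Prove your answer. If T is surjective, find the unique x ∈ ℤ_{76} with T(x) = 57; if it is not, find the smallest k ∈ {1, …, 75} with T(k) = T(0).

38

Since gcd(34, 76) = 2, we have 34x ≡ 0 (mod 2) for all x, so T(x) ≡ 0 (mod 2).
But 1 ≢ 0 (mod 2), so 1 ∈ ℤ_{76} has no preimage. Thus T is not surjective.
Since T is not surjective, we find the least positive k with T(k) = T(0): this means 34k ≡ 0 (mod 76), i.e. 76 ∣ 34k. Since gcd(34, 76) = 2, dividing through by 2 this holds exactly when 38 ∣ 17k, and as gcd(17, 38) = 1, exactly when 38 ∣ k.
The smallest positive such k is 38.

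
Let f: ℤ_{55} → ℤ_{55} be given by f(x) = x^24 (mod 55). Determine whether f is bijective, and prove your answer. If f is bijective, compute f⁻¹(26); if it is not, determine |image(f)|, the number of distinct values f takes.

f(4): Repeated squaring mod 55: 4^1 ≡ 4, 4^2 ≡ 4² = 16, 4^4 ≡ 16² = 256 ≡ 36, 4^8 ≡ 36² = 1296 ≡ 31, 4^16 ≡ 31² = 961 ≡ 26. Since 24 = 16 + 8, 4^24 ≡ 26·31: 26·31 = 806 ≡ 36. So 4^24 ≡ 36 (mod 55).
f(7): Repeated squaring mod 55: 7^1 ≡ 7, 7^2 ≡ 7² = 49, 7^4 ≡ 49² = 2401 ≡ 36, 7^8 ≡ 36² = 1296 ≡ 31, 7^16 ≡ 31² = 961 ≡ 26. Since 24 = 16 + 8, 7^24 ≡ 26·31: 26·31 = 806 ≡ 36. So 7^24 ≡ 36 (mod 55).
So f(4) = f(7) = 36 while 4 ≠ 7, thus f is not injective, hence not bijective.
Since f is not bijective, we determine |image(f)|. Computing x^24 mod 55 for each x (by repeated squaring, reducing mod 55 at every step), the values f(0), f(1), …, f(54) are: 0, 1, 16, 26, 36, 20, 31, 36, 26, 16, 45, 11, 1, 16, 26, 25, 31, 31, 36, 26, 5, 1, 11, 1, 16, 15, 36, 31, 31, 36, 15, 16, 1, 11, 1, 5, 26, 36, 31, 31, 25, 26, 16, 1, 11, 45, 16, 26, 36, 31, 20, 36, 26, 16, 1.
The distinct values are {0, 1, 5, 11, 15, 16, 20, 25, 26, 31, 36, 45}; there are 12 of them.

12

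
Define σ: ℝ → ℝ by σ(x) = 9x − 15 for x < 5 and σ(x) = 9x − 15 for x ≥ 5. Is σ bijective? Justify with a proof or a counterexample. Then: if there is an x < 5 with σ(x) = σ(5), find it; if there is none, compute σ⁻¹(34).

Both pieces are strictly increasing (slopes 9 and 9), so each is injective on its own interval.
The left piece maps (−∞, 5) onto (−∞, 30); the right piece maps [5, ∞) onto [30, ∞).
Since 30 = 30, the images partition ℝ: σ is injective and surjective, hence bijective.
Because the two images are disjoint, no x < 5 has σ(x) = σ(5), so we compute σ⁻¹(34): 34 lies in [30, ∞), so solve 9x − 15 = 34: x = (34 + 15)/9 = 49/9.

49/9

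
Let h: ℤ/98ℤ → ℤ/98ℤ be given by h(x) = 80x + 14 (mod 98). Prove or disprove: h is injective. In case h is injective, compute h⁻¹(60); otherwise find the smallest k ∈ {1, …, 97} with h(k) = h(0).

49

We have gcd(80, 98) = 2 > 1. Taking u = 0 and v = 49: h(0) = 14 and h(49) = 80·49 + 14 = 3934 ≡ 14 (mod 98).
So h(0) = h(49) while 0 ≠ 49, therefore h is not injective.
Since h is not injective, we find the least positive k with h(k) = h(0): this means 80k ≡ 0 (mod 98), i.e. 98 ∣ 80k. Since gcd(80, 98) = 2, dividing through by 2 this holds exactly when 49 ∣ 40k, and as gcd(40, 49) = 1, exactly when 49 ∣ k.
The smallest positive such k is 49.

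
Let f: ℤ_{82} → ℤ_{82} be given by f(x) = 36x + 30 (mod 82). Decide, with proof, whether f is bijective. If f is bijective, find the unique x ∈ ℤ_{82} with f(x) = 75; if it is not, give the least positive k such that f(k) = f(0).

Recall that injectivity means: for all a, b in the domain, f(a) = f(b) implies a = b.
We have gcd(36, 82) = 2 > 1. Taking a = 0 and b = 41: f(0) = 30 and f(41) = 36·41 + 30 = 1506 ≡ 30 (mod 82).
So f(0) = f(41) while 0 ≠ 41, thus f is not injective, hence not bijective.
Since f is not bijective, we find the least positive k with f(k) = f(0): this means 36k ≡ 0 (mod 82), i.e. 82 ∣ 36k. Since gcd(36, 82) = 2, dividing through by 2 this holds exactly when 41 ∣ 18k, and as gcd(18, 41) = 1, exactly when 41 ∣ k.
The smallest positive such k is 41.

41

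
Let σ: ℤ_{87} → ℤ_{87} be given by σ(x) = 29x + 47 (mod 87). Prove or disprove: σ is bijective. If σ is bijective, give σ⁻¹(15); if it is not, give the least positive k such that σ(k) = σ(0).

We have gcd(29, 87) = 29 > 1. Taking s = 0 and t = 3: σ(0) = 47 and σ(3) = 29·3 + 47 = 134 ≡ 47 (mod 87).
So σ(0) = σ(3) while 0 ≠ 3, so σ is not injective, hence not bijective.
Since σ is not bijective, we find the least positive k with σ(k) = σ(0): this means 29k ≡ 0 (mod 87), i.e. 87 ∣ 29k. Since gcd(29, 87) = 29, dividing through by 29 this holds exactly when 3 ∣ k.
The smallest positive such k is 3.

3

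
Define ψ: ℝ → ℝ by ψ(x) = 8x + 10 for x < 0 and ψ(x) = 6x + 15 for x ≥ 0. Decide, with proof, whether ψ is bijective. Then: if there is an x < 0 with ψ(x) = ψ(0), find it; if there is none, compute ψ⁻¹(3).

-7/8

Both pieces are strictly increasing (slopes 8 and 6), so each is injective on its own interval.
The left piece maps (−∞, 0) onto (−∞, 10); the right piece maps [0, ∞) onto [15, ∞).
The images leave a gap (10 has no preimage), so ψ is not surjective, hence not bijective.
Because the two images are disjoint, no x < 0 has ψ(x) = ψ(0), so we compute ψ⁻¹(3): 3 lies in (−∞, 10), so solve 8x + 10 = 3: x = (3 − 10)/8 = −7/8.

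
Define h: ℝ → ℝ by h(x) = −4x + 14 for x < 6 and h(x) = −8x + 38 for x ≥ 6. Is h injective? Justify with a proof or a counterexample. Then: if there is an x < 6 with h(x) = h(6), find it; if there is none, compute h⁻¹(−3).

17/4

Both pieces are strictly decreasing (slopes −4 and −8), so each is injective on its own interval.
The left piece maps (−∞, 6) onto (−10, ∞); the right piece maps [6, ∞) onto (−∞, −10].
These images are disjoint, so no value is attained by both pieces. Thus h is injective.
Because the two images are disjoint, no x < 6 has h(x) = h(6), so we compute h⁻¹(−3): −3 lies in (−10, ∞), so solve −4x + 14 = −3: x = (−3 − 14)/(−4) = 17/4.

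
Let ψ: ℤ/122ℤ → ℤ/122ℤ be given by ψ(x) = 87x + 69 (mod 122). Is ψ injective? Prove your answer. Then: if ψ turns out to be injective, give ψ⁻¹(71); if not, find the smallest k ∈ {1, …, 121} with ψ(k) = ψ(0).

Recall: injectivity means: for all x_1, x_2 in the domain, ψ(x_1) = ψ(x_2) implies x_1 = x_2.
Suppose ψ(x_1) = ψ(x_2) in ℤ/122ℤ. Then 87x_1 + 69 ≡ 87x_2 + 69 (mod 122), so 87(x_1 − x_2) ≡ 0 (mod 122).
Since gcd(87, 122) = 1, 87 is invertible modulo 122, hence x_1 − x_2 ≡ 0 (mod 122), i.e. x_1 = x_2.
Hence ψ is injective.
We now compute 87⁻¹ mod 122 explicitly. Euclid's algorithm: 122 = 1·87 + 35, 87 = 2·35 + 17, 35 = 2·17 + 1; back-substituting gives 1 = 115·87 − 82·122, so 87⁻¹ ≡ 115 (mod 122).
Since ψ is injective, we compute ψ⁻¹(71): solve 87x + 69 ≡ 71 (mod 122), i.e. 87x ≡ 2 (mod 122).
Multiplying by 87⁻¹ = 115 gives x ≡ 115·2 = 230 = 1·122 + 108 ≡ 108 (mod 122).
Check: ψ(108) = 87·108 + 69 = 9465 = 77·122 + 71 ≡ 71 (mod 122).

108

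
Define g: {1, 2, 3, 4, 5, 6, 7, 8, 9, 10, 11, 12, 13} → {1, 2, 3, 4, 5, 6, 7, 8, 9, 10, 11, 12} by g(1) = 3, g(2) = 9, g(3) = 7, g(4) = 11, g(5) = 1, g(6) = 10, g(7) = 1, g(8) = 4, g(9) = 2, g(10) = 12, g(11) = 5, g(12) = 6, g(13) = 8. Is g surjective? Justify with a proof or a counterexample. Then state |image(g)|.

12

Every element of the codomain has a preimage: 1 = g(5), 2 = g(9), 3 = g(1), 4 = g(8), 5 = g(11), 6 = g(12), 7 = g(3), 8 = g(13), 9 = g(2), 10 = g(6), 11 = g(4), 12 = g(10).
Thus g is surjective.
The image of g is {1, 2, 3, 4, 5, 6, 7, 8, 9, 10, 11, 12}, which has 12 elements.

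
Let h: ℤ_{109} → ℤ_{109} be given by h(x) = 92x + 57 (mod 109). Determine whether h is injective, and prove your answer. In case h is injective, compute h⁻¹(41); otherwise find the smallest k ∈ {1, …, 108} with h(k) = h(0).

33

Recall that h is injective if h(a) = h(b) implies a = b.
Suppose h(a) = h(b) in ℤ_{109}. Then 92a + 57 ≡ 92b + 57 (mod 109), thus 92(a − b) ≡ 0 (mod 109).
Since gcd(92, 109) = 1, 92 is invertible modulo 109, hence a − b ≡ 0 (mod 109), i.e. a = b.
Therefore h is injective.
We now compute 92⁻¹ mod 109 explicitly. Euclid's algorithm: 109 = 1·92 + 17, 92 = 5·17 + 7, 17 = 2·7 + 3, 7 = 2·3 + 1; back-substituting gives 1 = 32·92 − 27·109, so 92⁻¹ ≡ 32 (mod 109).
Since h is injective, we compute h⁻¹(41): solve 92x + 57 ≡ 41 (mod 109), i.e. 92x ≡ 93 (mod 109).
Multiplying by 92⁻¹ = 32 gives x ≡ 32·93 = 2976 = 27·109 + 33 ≡ 33 (mod 109).
Check: h(33) = 92·33 + 57 = 3093 = 28·109 + 41 ≡ 41 (mod 109).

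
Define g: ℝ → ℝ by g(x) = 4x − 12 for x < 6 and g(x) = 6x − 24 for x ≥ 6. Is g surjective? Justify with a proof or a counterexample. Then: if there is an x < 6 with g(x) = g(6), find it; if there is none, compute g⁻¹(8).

Both pieces are strictly increasing (slopes 4 and 6), so each is injective on its own interval.
The left piece maps (−∞, 6) onto (−∞, 12); the right piece maps [6, ∞) onto [12, ∞).
These images together cover ℝ, so g is surjective.
Because the two images are disjoint, no x < 6 has g(x) = g(6), so we compute g⁻¹(8): 8 lies in (−∞, 12), so solve 4x − 12 = 8: x = (8 + 12)/4 = 5.

5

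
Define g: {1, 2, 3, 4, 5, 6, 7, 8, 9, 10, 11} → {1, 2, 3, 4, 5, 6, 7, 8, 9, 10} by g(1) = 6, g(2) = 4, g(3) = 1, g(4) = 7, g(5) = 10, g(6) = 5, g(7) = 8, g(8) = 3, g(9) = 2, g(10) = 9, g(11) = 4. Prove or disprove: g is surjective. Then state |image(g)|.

10

Every element of the codomain has a preimage: 1 = g(3), 2 = g(9), 3 = g(8), 4 = g(2), 5 = g(6), 6 = g(1), 7 = g(4), 8 = g(7), 9 = g(10), 10 = g(5).
Thus g is surjective.
The image of g is {1, 2, 3, 4, 5, 6, 7, 8, 9, 10}, which has 10 elements.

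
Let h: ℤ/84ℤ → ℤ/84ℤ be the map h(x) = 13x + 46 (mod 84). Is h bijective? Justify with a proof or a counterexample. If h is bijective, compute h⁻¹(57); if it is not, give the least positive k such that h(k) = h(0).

By definition, h is injective when h(x_1) = h(x_2) forces x_1 = x_2.
Suppose h(x_1) = h(x_2) in ℤ/84ℤ. Then 13x_1 + 46 ≡ 13x_2 + 46 (mod 84), hence 13(x_1 − x_2) ≡ 0 (mod 84).
Since gcd(13, 84) = 1, 13 is invertible modulo 84, hence x_1 − x_2 ≡ 0 (mod 84), i.e. x_1 = x_2.
We now compute 13⁻¹ mod 84 explicitly. Euclid's algorithm: 84 = 6·13 + 6, 13 = 2·6 + 1; back-substituting gives 1 = 13·13 − 2·84, so 13⁻¹ ≡ 13 (mod 84).
Then y ↦ 13(y − 46) is a two-sided inverse to h, so every y ∈ ℤ/84ℤ has a preimage.
Therefore h is bijective.
Since h is bijective, we find h⁻¹(57): we need 13x ≡ 57 − 46 ≡ 11 (mod 84). Using 13⁻¹ = 13: x ≡ 13·11 = 143 = 1·84 + 59, so x = 59.
Check: h(59) = 13·59 + 46 = 813 = 9·84 + 57 ≡ 57 (mod 84).

59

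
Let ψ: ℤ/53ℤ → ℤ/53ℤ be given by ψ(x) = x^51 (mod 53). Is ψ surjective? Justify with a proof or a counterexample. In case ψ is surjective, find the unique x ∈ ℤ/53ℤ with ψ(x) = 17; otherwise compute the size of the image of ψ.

25

Since 53 is prime, the nonzero elements of ℤ/53ℤ form a cyclic group of order 52.
As gcd(51, 52) = 1, raising to the 51st power is a bijection on this group: if a^51 ≡ b^51 then (ab^{−1})^51 = 1, and the only element of order dividing gcd(51, 52) = 1 is 1, so a = b.
With ψ(0) = 0 this makes ψ injective on all of ℤ/53ℤ, hence bijective (finite equal-size domain and codomain). In particular ψ is surjective.
Since ψ is surjective, we find the preimage of 17. The inverse of x ↦ x^51 on (ℤ/53ℤ)^× is x ↦ x^51, because 51·51 = 2601 = 50·52 + 1 ≡ 1 (mod 52) and x^{52} = 1 for x ≠ 0 (Fermat). So ψ⁻¹(17) = 17^51 mod 53.
Repeated squaring mod 53: 17^1 ≡ 17, 17^2 ≡ 17² = 289 ≡ 24, 17^4 ≡ 24² = 576 ≡ 46, 17^8 ≡ 46² = 2116 ≡ 49, 17^16 ≡ 49² = 2401 ≡ 16, 17^32 ≡ 16² = 256 ≡ 44. Since 51 = 32 + 16 + 2 + 1, 17^51 ≡ 44·16·24·17: 44·16 = 704 ≡ 15, then 15·24 = 360 ≡ 42, then 42·17 = 714 ≡ 25. So 17^51 ≡ 25 (mod 53).
Hence ψ⁻¹(17) = 25.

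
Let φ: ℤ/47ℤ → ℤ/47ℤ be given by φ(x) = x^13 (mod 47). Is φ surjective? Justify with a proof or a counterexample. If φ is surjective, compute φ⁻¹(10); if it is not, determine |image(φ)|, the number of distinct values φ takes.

Since 47 is prime, the nonzero elements of ℤ/47ℤ form a cyclic group of order 46.
As gcd(13, 46) = 1, raising to the 13th power is a bijection on this group: if u^13 ≡ v^13 then (uv^{−1})^13 = 1, and the only element of order dividing gcd(13, 46) = 1 is 1, so u = v.
With φ(0) = 0 this makes φ injective on all of ℤ/47ℤ, hence bijective (finite equal-size domain and codomain). In particular φ is surjective.
Since φ is surjective, we find the preimage of 10. The inverse of x ↦ x^13 on (ℤ/47ℤ)^× is x ↦ x^39, because 13·39 = 507 = 11·46 + 1 ≡ 1 (mod 46) and x^{46} = 1 for x ≠ 0 (Fermat). So φ⁻¹(10) = 10^39 mod 47.
Repeated squaring mod 47: 10^1 ≡ 10, 10^2 ≡ 10² = 100 ≡ 6, 10^4 ≡ 6² = 36, 10^8 ≡ 36² = 1296 ≡ 27, 10^16 ≡ 27² = 729 ≡ 24, 10^32 ≡ 24² = 576 ≡ 12. Since 39 = 32 + 4 + 2 + 1, 10^39 ≡ 12·36·6·10: 12·36 = 432 ≡ 9, then 9·6 = 54 ≡ 7, then 7·10 = 70 ≡ 23. So 10^39 ≡ 23 (mod 47).
Hence φ⁻¹(10) = 23.

23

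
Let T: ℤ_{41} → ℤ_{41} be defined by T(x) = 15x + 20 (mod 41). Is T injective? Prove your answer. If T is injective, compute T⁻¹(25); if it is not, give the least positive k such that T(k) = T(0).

If T(a) = T(b), then 15a ≡ 15b (mod 41). Because gcd(15, 41) = 1, we may cancel 15 to get a ≡ b (mod 41).
Hence T is injective.
We now compute 15⁻¹ mod 41 explicitly. Euclid's algorithm: 41 = 2·15 + 11, 15 = 1·11 + 4, 11 = 2·4 + 3, 4 = 1·3 + 1; back-substituting gives 1 = 11·15 − 4·41, so 15⁻¹ ≡ 11 (mod 41).
Since T is injective, we compute T⁻¹(25): solve 15x + 20 ≡ 25 (mod 41), i.e. 15x ≡ 5 (mod 41).
Multiplying by 15⁻¹ = 11 gives x ≡ 11·5 = 55 = 1·41 + 14 ≡ 14 (mod 41).
Check: T(14) = 15·14 + 20 = 230 = 5·41 + 25 ≡ 25 (mod 41).

14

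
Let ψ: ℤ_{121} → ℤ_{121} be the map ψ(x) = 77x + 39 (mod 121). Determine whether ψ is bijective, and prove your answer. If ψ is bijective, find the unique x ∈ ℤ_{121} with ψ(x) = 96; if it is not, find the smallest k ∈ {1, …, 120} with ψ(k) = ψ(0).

Recall that ψ is injective if ψ(a) = ψ(b) implies a = b.
We have gcd(77, 121) = 11 > 1. Taking a = 0 and b = 11: ψ(0) = 39 and ψ(11) = 77·11 + 39 = 886 ≡ 39 (mod 121).
So ψ(0) = ψ(11) while 0 ≠ 11, therefore ψ is not injective, hence not bijective.
Since ψ is not bijective, we find the least positive k with ψ(k) = ψ(0): this means 77k ≡ 0 (mod 121), i.e. 121 ∣ 77k. Since gcd(77, 121) = 11, dividing through by 11 this holds exactly when 11 ∣ 7k, and as gcd(7, 11) = 1, exactly when 11 ∣ k.
The smallest positive such k is 11.

11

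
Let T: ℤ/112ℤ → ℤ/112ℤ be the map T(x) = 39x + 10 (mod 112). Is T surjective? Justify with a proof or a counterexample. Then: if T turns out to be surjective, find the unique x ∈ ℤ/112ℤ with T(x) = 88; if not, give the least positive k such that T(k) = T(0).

2

Since gcd(39, 112) = 1, 39 is invertible modulo 112. Euclid's algorithm: 112 = 2·39 + 34, 39 = 1·34 + 5, 34 = 6·5 + 4, 5 = 1·4 + 1; back-substituting gives 1 = 23·39 − 8·112, so 39⁻¹ ≡ 23 (mod 112).
For any y ∈ ℤ/112ℤ, x = 23(y − 10) mod 112 satisfies T(x) = 39·23(y − 10) + 10 ≡ y (since 39·23 ≡ 1 mod 112). So every y has a preimage.
Hence T is surjective.
Since T is surjective, we find T⁻¹(88): we need 39x ≡ 88 − 10 ≡ 78 (mod 112). Using 39⁻¹ = 23: x ≡ 23·78 = 1794 = 16·112 + 2, so x = 2.
Check: T(2) = 39·2 + 10 = 88 ≡ 88 (mod 112).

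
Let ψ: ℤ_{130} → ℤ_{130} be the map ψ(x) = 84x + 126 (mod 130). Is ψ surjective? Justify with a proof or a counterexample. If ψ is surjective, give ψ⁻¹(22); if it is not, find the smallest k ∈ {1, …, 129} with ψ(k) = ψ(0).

65

Recall that ψ is surjective if every y in the codomain equals ψ(x) for some x in the domain.
Since gcd(84, 130) = 2, we have 84x ≡ 0 (mod 2) for all x, so ψ(x) ≡ 0 (mod 2).
But 1 ≢ 0 (mod 2), so 1 ∈ ℤ_{130} has no preimage. Hence ψ is not surjective.
Since ψ is not surjective, we find the least positive k with ψ(k) = ψ(0): this means 84k ≡ 0 (mod 130), i.e. 130 ∣ 84k. Since gcd(84, 130) = 2, dividing through by 2 this holds exactly when 65 ∣ 42k, and as gcd(42, 65) = 1, exactly when 65 ∣ k.
The smallest positive such k is 65.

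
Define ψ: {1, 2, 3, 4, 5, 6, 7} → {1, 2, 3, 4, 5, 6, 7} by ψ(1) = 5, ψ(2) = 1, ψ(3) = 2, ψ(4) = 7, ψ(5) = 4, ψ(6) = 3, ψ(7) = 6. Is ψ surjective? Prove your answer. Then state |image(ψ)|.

7

Every element of the codomain has a preimage: 1 = ψ(2), 2 = ψ(3), 3 = ψ(6), 4 = ψ(5), 5 = ψ(1), 6 = ψ(7), 7 = ψ(4).
So ψ is surjective.
The image of ψ is {1, 2, 3, 4, 5, 6, 7}, which has 7 elements.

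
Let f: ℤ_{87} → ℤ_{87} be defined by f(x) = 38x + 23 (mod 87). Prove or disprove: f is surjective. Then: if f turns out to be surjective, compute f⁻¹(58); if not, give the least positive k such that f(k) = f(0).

Recall: surjectivity means every element of the codomain has a preimage under f.
Since gcd(38, 87) = 1, 38 is invertible modulo 87. Euclid's algorithm: 87 = 2·38 + 11, 38 = 3·11 + 5, 11 = 2·5 + 1; back-substituting gives 1 = 71·38 − 31·87, so 38⁻¹ ≡ 71 (mod 87).
For any y ∈ ℤ_{87}, x = 71(y − 23) mod 87 satisfies f(x) = 38·71(y − 23) + 23 ≡ y (since 38·71 ≡ 1 mod 87). So every y has a preimage.
Hence f is surjective.
Since f is surjective, we compute f⁻¹(58): solve 38x + 23 ≡ 58 (mod 87), i.e. 38x ≡ 35 (mod 87).
Multiplying by 38⁻¹ = 71 gives x ≡ 71·35 = 2485 = 28·87 + 49 ≡ 49 (mod 87).
Check: f(49) = 38·49 + 23 = 1885 = 21·87 + 58 ≡ 58 (mod 87).

49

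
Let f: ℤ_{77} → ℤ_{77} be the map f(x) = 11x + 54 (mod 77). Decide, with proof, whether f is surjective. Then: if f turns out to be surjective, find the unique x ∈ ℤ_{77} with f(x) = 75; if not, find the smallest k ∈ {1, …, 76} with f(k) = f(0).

7

Recall that surjectivity means every element of the codomain has a preimage under f.
Since gcd(11, 77) = 11, we have 11x ≡ 0 (mod 11) for all x, so f(x) ≡ 10 (mod 11).
But 0 ≢ 10 (mod 11), so 0 ∈ ℤ_{77} has no preimage. So f is not surjective.
Since f is not surjective, we find the least positive k with f(k) = f(0): this means 11k ≡ 0 (mod 77), i.e. 77 ∣ 11k. Since gcd(11, 77) = 11, dividing through by 11 this holds exactly when 7 ∣ k.
The smallest positive such k is 7.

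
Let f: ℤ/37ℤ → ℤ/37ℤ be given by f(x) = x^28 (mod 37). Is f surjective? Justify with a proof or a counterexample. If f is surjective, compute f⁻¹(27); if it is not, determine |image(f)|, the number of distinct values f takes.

f(1) = 1^28 = 1.
f(6): Repeated squaring mod 37: 6^1 ≡ 6, 6^2 ≡ 6² = 36, 6^4 ≡ 36² = 1296 ≡ 1, 6^8 ≡ 1² = 1, 6^16 ≡ 1² = 1. Since 28 = 16 + 8 + 4, 6^28 ≡ 1·1·1: 1·1 = 1, then 1·1 = 1. So 6^28 ≡ 1 (mod 37).
So f(1) = f(6) = 1 while 1 ≠ 6, thus f is not injective.
A non-injective map from the 37-element set ℤ/37ℤ to itself takes at most 36 distinct values, so it cannot be surjective. Hence f is not surjective.
Since f is not surjective, we determine |image(f)|. Computing x^28 mod 37 for each x (by repeated squaring, reducing mod 37 at every step), the values f(0), f(1), …, f(36) are: 0, 1, 12, 34, 33, 7, 1, 7, 26, 9, 10, 26, 12, 33, 10, 16, 16, 9, 34, 34, 9, 16, 16, 10, 33, 12, 26, 10, 9, 26, 7, 1, 7, 33, 34, 12, 1.
The distinct values are {0, 1, 7, 9, 10, 12, 16, 26, 33, 34}; there are 10 of them.

10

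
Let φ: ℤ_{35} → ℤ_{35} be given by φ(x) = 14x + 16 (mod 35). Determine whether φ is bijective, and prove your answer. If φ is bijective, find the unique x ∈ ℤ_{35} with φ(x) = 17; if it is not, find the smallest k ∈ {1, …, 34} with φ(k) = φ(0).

By definition, injectivity means: for all a, b in the domain, φ(a) = φ(b) implies a = b.
We have gcd(14, 35) = 7 > 1. Taking a = 0 and b = 5: φ(0) = 16 and φ(5) = 14·5 + 16 = 86 ≡ 16 (mod 35).
So φ(0) = φ(5) while 0 ≠ 5, hence φ is not injective, hence not bijective.
Since φ is not bijective, we find the least positive k with φ(k) = φ(0): this means 14k ≡ 0 (mod 35), i.e. 35 ∣ 14k. Since gcd(14, 35) = 7, dividing through by 7 this holds exactly when 5 ∣ 2k, and as gcd(2, 5) = 1, exactly when 5 ∣ k.
The smallest positive such k is 5.

5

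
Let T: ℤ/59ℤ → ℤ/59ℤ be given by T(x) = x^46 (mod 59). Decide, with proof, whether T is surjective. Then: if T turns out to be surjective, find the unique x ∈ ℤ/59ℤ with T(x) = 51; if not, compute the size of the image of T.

30

T(29): Repeated squaring mod 59: 29^1 ≡ 29, 29^2 ≡ 29² = 841 ≡ 15, 29^4 ≡ 15² = 225 ≡ 48, 29^8 ≡ 48² = 2304 ≡ 3, 29^16 ≡ 3² = 9, 29^32 ≡ 9² = 81 ≡ 22. Since 46 = 32 + 8 + 4 + 2, 29^46 ≡ 22·3·48·15: 22·3 = 66 ≡ 7, then 7·48 = 336 ≡ 41, then 41·15 = 615 ≡ 25. So 29^46 ≡ 25 (mod 59).
T(30): Repeated squaring mod 59: 30^1 ≡ 30, 30^2 ≡ 30² = 900 ≡ 15, 30^4 ≡ 15² = 225 ≡ 48, 30^8 ≡ 48² = 2304 ≡ 3, 30^16 ≡ 3² = 9, 30^32 ≡ 9² = 81 ≡ 22. Since 46 = 32 + 8 + 4 + 2, 30^46 ≡ 22·3·48·15: 22·3 = 66 ≡ 7, then 7·48 = 336 ≡ 41, then 41·15 = 615 ≡ 25. So 30^46 ≡ 25 (mod 59).
So T(29) = T(30) = 25 while 29 ≠ 30, thus T is not injective.
A non-injective map from the 59-element set ℤ/59ℤ to itself takes at most 58 distinct values, so it cannot be surjective. Therefore T is not surjective.
Since T is not surjective, we determine |image(T)|. Computing x^46 mod 59 for each x (by repeated squaring, reducing mod 59 at every step), the values T(0), T(1), …, T(58) are: 0, 1, 26, 19, 27, 36, 22, 46, 53, 7, 51, 45, 41, 17, 16, 35, 21, 9, 5, 20, 28, 48, 49, 12, 4, 57, 29, 15, 3, 25, 25, 3, 15, 29, 57, 4, 12, 49, 48, 28, 20, 5, 9, 21, 35, 16, 17, 41, 45, 51, 7, 53, 46, 22, 36, 27, 19, 26, 1.
The distinct values are {0, 1, 3, 4, 5, 7, 9, 12, 15, 16, 17, 19, 20, 21, 22, 25, 26, 27, 28, 29, 35, 36, 41, 45, 46, 48, 49, 51, 53, 57}; there are 30 of them.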